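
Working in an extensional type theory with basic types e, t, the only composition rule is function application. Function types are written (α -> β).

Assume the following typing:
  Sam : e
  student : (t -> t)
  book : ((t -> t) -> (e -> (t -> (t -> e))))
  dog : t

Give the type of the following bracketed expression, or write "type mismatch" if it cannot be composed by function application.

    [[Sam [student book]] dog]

[student book]: ((t -> t) -> (e -> (t -> (t -> e)))) applied to (t -> t) yields (e -> (t -> (t -> e))).
[Sam [student book]]: (e -> (t -> (t -> e))) applied to e yields (t -> (t -> e)).
[[Sam [student book]] dog]: (t -> (t -> e)) applied to t yields (t -> e).

(t -> e)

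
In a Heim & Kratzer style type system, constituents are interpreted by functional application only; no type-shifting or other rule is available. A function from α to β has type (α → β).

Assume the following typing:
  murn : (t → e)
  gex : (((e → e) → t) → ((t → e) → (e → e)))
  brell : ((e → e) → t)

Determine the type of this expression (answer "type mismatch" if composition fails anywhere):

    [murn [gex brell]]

[gex brell]: (((e → e) → t) → ((t → e) → (e → e))) applied to ((e → e) → t) yields ((t → e) → (e → e)).
[murn [gex brell]]: ((t → e) → (e → e)) applied to (t → e) yields (e → e).

(e → e)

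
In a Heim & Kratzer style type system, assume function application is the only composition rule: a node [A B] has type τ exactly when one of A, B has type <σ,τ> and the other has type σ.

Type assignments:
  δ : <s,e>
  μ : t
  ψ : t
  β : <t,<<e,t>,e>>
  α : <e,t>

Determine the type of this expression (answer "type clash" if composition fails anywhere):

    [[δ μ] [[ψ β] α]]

type clash

At [δ μ]: neither <s,e> nor t can take the other as argument; the node is ill-typed.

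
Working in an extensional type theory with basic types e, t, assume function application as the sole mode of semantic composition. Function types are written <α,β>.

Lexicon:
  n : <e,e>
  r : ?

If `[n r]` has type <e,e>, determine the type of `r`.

<<e,e>,<e,e>>

For [n r] to have type <e,e> with n of type <e,e>, r must be the function: r : <<e,e>,<e,e>>.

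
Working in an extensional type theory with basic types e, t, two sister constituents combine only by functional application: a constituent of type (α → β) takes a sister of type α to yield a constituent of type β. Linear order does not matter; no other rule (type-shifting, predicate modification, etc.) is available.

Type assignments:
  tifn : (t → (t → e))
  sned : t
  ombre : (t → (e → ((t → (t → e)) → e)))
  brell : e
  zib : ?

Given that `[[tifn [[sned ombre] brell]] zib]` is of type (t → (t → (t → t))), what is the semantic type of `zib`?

(e → (t → (t → (t → t))))

At [[tifn [[sned ombre] brell]] zib] (required: (t → (t → (t → t)))): [tifn [[sned ombre] brell]] is e, which is not a function with range (t → (t → (t → t))); hence zib is the functor — type (e → (t → (t → (t → t)))).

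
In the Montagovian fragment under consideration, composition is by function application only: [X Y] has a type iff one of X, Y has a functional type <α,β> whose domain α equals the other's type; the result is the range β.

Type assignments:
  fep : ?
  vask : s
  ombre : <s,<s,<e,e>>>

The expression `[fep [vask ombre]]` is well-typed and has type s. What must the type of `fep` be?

<<s,<e,e>>,s>

At [fep [vask ombre]] (required: s): [vask ombre] is <s,<e,e>>, which is not a function with range s; hence fep is the functor — type <<s,<e,e>>,s>.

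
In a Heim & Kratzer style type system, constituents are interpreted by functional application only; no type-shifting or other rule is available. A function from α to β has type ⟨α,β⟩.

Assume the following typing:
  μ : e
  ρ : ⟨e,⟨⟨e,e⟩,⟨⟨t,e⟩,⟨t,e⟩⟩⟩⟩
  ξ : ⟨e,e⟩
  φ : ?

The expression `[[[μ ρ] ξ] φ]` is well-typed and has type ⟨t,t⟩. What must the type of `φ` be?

At [[[μ ρ] ξ] φ] (required: ⟨t,t⟩): [[μ ρ] ξ] is ⟨⟨t,e⟩,⟨t,e⟩⟩, which is not a function with range ⟨t,t⟩; hence φ is the functor — type ⟨⟨⟨t,e⟩,⟨t,e⟩⟩,⟨t,t⟩⟩.

⟨⟨⟨t,e⟩,⟨t,e⟩⟩,⟨t,t⟩⟩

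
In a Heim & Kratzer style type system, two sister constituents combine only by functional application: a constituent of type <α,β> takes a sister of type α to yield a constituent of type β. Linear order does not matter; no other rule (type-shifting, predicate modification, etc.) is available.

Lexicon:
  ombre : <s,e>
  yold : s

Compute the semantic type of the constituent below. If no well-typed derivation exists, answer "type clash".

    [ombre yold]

[ombre yold]: functor ombre : <s,e>, argument yold : s; result e.

e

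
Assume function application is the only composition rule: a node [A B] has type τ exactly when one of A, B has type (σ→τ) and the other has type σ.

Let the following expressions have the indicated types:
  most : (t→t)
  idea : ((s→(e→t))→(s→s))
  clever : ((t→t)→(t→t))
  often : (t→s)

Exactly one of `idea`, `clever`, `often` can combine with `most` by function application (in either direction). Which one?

clever

idea : ((s→(e→t))→(s→s)) — no; most wants t, and idea wants (s→(e→t)).
clever — combines: clever : ((t→t)→(t→t)) takes most : (t→t) as argument, giving (t→t).
often : (t→s) — no; most wants t, and often wants t.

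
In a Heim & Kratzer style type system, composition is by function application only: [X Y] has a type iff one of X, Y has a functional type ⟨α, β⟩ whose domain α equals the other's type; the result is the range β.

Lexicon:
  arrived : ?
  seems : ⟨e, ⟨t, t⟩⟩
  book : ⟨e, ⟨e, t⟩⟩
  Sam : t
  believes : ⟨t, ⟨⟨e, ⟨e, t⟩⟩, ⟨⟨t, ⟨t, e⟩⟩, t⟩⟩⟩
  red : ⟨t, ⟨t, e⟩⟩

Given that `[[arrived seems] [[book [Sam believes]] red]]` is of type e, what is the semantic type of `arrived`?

⟨⟨e, ⟨t, t⟩⟩, ⟨t, e⟩⟩

[[arrived seems] [[book [Sam believes]] red]] must have type e. The sister [[book [Sam believes]] red] has type t; that is not a function onto e, so [arrived seems] must be the functor, of type ⟨t, e⟩.
[arrived seems] must have type ⟨t, e⟩. The sister seems has type ⟨e, ⟨t, t⟩⟩; that is not a function onto ⟨t, e⟩, so arrived must be the functor, of type ⟨⟨e, ⟨t, t⟩⟩, ⟨t, e⟩⟩.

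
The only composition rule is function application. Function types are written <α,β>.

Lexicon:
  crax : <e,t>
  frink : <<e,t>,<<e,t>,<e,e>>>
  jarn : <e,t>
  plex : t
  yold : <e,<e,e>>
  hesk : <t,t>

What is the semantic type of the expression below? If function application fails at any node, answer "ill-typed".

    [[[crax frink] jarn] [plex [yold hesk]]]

[crax frink]: functor frink : <<e,t>,<<e,t>,<e,e>>>, argument crax : <e,t>; result <<e,t>,<e,e>>.
[[crax frink] jarn]: functor [crax frink] : <<e,t>,<e,e>>, argument jarn : <e,t>; result <e,e>.
[yold hesk]: <e,<e,e>> and <t,t> cannot combine by function application — type clash.

ill-typed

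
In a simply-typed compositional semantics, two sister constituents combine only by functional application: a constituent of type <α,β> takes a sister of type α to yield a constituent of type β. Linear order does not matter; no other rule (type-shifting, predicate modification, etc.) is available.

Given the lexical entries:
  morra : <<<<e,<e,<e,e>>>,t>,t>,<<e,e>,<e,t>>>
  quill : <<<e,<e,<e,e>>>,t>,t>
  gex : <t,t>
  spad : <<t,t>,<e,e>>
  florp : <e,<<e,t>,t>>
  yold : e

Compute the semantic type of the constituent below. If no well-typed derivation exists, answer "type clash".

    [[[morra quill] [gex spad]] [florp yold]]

At [morra quill], morra : <<<<e,<e,<e,e>>>,t>,t>,<<e,e>,<e,t>>> takes quill : <<<e,<e,<e,e>>>,t>,t>, giving <<e,e>,<e,t>>.
At [gex spad], spad : <<t,t>,<e,e>> takes gex : <t,t>, giving <e,e>.
At [[morra quill] [gex spad]], [morra quill] : <<e,e>,<e,t>> takes [gex spad] : <e,e>, giving <e,t>.
At [florp yold], florp : <e,<<e,t>,t>> takes yold : e, giving <<e,t>,t>.
At [[[morra quill] [gex spad]] [florp yold]], [florp yold] : <<e,t>,t> takes [[morra quill] [gex spad]] : <e,t>, giving t.

t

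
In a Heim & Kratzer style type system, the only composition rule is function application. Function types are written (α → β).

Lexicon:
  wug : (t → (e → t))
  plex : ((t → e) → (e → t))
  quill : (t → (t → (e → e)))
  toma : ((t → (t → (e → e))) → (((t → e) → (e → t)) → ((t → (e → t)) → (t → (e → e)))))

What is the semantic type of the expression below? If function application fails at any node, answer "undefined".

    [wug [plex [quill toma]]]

(t → (e → e))

[quill toma] — toma of type ((t → (t → (e → e))) → (((t → e) → (e → t)) → ((t → (e → t)) → (t → (e → e))))) combines with quill of type (t → (t → (e → e))): type (((t → e) → (e → t)) → ((t → (e → t)) → (t → (e → e)))).
[plex [quill toma]] — [quill toma] of type (((t → e) → (e → t)) → ((t → (e → t)) → (t → (e → e)))) combines with plex of type ((t → e) → (e → t)): type ((t → (e → t)) → (t → (e → e))).
[wug [plex [quill toma]]] — [plex [quill toma]] of type ((t → (e → t)) → (t → (e → e))) combines with wug of type (t → (e → t)): type (t → (e → e)).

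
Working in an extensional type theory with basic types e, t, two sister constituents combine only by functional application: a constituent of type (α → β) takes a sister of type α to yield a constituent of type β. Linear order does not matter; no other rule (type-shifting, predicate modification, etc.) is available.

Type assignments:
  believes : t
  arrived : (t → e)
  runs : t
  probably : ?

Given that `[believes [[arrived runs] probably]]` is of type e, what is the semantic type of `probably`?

At [believes [[arrived runs] probably]] (required: e): believes is t, which is not a function with range e; hence [[arrived runs] probably] is the functor — type (t → e).
At [[arrived runs] probably] (required: (t → e)): [arrived runs] is e, which is not a function with range (t → e); hence probably is the functor — type (e → (t → e)).

(e → (t → e))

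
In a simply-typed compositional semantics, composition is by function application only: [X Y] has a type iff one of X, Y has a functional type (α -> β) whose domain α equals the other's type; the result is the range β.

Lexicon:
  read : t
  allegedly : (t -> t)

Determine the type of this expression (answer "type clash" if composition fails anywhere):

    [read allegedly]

[read allegedly]: allegedly is (t -> t), read is t; result t.

t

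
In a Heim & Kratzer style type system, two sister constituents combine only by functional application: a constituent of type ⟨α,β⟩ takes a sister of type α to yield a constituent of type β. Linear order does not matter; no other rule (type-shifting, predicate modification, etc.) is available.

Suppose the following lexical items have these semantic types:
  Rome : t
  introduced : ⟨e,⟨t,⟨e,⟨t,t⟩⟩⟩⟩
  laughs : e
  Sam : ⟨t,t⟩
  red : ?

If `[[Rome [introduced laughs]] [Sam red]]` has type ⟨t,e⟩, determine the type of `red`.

⟨⟨t,t⟩,⟨⟨e,⟨t,t⟩⟩,⟨t,e⟩⟩⟩

For [[Rome [introduced laughs]] [Sam red]] to have type ⟨t,e⟩ with [Rome [introduced laughs]] of type ⟨e,⟨t,t⟩⟩, [Sam red] must be the function: [Sam red] : ⟨⟨e,⟨t,t⟩⟩,⟨t,e⟩⟩.
For [Sam red] to have type ⟨⟨e,⟨t,t⟩⟩,⟨t,e⟩⟩ with Sam of type ⟨t,t⟩, red must be the function: red : ⟨⟨t,t⟩,⟨⟨e,⟨t,t⟩⟩,⟨t,e⟩⟩⟩.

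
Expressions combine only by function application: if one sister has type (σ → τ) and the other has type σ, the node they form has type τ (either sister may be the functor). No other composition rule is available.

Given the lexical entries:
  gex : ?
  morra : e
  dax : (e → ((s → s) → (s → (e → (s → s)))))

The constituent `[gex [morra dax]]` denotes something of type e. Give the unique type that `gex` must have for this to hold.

(((s → s) → (s → (e → (s → s)))) → e)

[gex [morra dax]] must have type e. The sister [morra dax] has type ((s → s) → (s → (e → (s → s)))); that is not a function onto e, so gex must be the functor, of type (((s → s) → (s → (e → (s → s)))) → e).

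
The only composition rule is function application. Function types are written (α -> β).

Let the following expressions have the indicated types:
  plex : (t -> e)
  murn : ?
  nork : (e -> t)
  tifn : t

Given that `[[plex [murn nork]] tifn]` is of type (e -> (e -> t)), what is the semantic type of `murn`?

For [[plex [murn nork]] tifn] to have type (e -> (e -> t)) with tifn of type t, [plex [murn nork]] must be the function: [plex [murn nork]] : (t -> (e -> (e -> t))).
For [plex [murn nork]] to have type (t -> (e -> (e -> t))) with plex of type (t -> e), [murn nork] must be the function: [murn nork] : ((t -> e) -> (t -> (e -> (e -> t)))).
For [murn nork] to have type ((t -> e) -> (t -> (e -> (e -> t)))) with nork of type (e -> t), murn must be the function: murn : ((e -> t) -> ((t -> e) -> (t -> (e -> (e -> t))))).

((e -> t) -> ((t -> e) -> (t -> (e -> (e -> t)))))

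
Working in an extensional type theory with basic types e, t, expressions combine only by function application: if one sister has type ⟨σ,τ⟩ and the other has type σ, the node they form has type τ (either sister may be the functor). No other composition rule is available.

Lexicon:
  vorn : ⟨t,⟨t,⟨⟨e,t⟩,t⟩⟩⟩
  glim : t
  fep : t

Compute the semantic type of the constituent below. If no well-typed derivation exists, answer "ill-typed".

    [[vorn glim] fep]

At [vorn glim], vorn : ⟨t,⟨t,⟨⟨e,t⟩,t⟩⟩⟩ takes glim : t, giving ⟨t,⟨⟨e,t⟩,t⟩⟩.
At [[vorn glim] fep], [vorn glim] : ⟨t,⟨⟨e,t⟩,t⟩⟩ takes fep : t, giving ⟨⟨e,t⟩,t⟩.

⟨⟨e,t⟩,t⟩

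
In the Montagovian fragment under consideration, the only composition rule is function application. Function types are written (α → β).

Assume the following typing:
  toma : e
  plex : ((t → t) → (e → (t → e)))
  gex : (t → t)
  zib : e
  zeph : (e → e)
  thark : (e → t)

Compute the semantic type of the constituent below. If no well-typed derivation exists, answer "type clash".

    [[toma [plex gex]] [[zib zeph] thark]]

e

[plex gex] — plex of type ((t → t) → (e → (t → e))) combines with gex of type (t → t): type (e → (t → e)).
[toma [plex gex]] — [plex gex] of type (e → (t → e)) combines with toma of type e: type (t → e).
[zib zeph] — zeph of type (e → e) combines with zib of type e: type e.
[[zib zeph] thark] — thark of type (e → t) combines with [zib zeph] of type e: type t.
[[toma [plex gex]] [[zib zeph] thark]] — [toma [plex gex]] of type (t → e) combines with [[zib zeph] thark] of type t: type e.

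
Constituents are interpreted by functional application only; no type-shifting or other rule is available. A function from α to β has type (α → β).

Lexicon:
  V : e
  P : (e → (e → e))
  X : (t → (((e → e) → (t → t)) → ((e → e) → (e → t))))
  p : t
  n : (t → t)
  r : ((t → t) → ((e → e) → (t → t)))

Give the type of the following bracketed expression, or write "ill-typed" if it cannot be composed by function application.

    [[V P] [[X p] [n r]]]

(e → t)

At [V P], P : (e → (e → e)) takes V : e, giving (e → e).
At [X p], X : (t → (((e → e) → (t → t)) → ((e → e) → (e → t)))) takes p : t, giving (((e → e) → (t → t)) → ((e → e) → (e → t))).
At [n r], r : ((t → t) → ((e → e) → (t → t))) takes n : (t → t), giving ((e → e) → (t → t)).
At [[X p] [n r]], [X p] : (((e → e) → (t → t)) → ((e → e) → (e → t))) takes [n r] : ((e → e) → (t → t)), giving ((e → e) → (e → t)).
At [[V P] [[X p] [n r]]], [[X p] [n r]] : ((e → e) → (e → t)) takes [V P] : (e → e), giving (e → t).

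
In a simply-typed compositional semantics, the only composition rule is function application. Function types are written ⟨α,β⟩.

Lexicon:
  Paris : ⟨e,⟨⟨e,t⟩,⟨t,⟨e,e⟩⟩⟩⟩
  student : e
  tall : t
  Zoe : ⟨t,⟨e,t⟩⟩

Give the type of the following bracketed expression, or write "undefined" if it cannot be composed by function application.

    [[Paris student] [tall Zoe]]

⟨t,⟨e,e⟩⟩

[Paris student]: functor Paris : ⟨e,⟨⟨e,t⟩,⟨t,⟨e,e⟩⟩⟩⟩, argument student : e; result ⟨⟨e,t⟩,⟨t,⟨e,e⟩⟩⟩.
[tall Zoe]: functor Zoe : ⟨t,⟨e,t⟩⟩, argument tall : t; result ⟨e,t⟩.
[[Paris student] [tall Zoe]]: functor [Paris student] : ⟨⟨e,t⟩,⟨t,⟨e,e⟩⟩⟩, argument [tall Zoe] : ⟨e,t⟩; result ⟨t,⟨e,e⟩⟩.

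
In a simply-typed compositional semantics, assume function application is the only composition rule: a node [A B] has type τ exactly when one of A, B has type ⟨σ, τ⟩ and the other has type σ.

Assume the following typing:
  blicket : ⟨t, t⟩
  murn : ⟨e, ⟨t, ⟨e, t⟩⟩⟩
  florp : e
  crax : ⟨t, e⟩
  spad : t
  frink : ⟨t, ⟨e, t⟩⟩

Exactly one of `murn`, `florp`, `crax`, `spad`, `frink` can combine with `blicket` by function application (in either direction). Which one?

murn : ⟨e, ⟨t, ⟨e, t⟩⟩⟩ — blicket needs t; murn needs e; neither fits.
florp : e — blicket needs t; florp needs nothing (atomic); neither fits.
crax : ⟨t, e⟩ — blicket needs t; crax needs t; neither fits.
spad — combines: blicket : ⟨t, t⟩ takes spad : t as argument, giving t.
frink : ⟨t, ⟨e, t⟩⟩ — blicket needs t; frink needs t; neither fits.

spad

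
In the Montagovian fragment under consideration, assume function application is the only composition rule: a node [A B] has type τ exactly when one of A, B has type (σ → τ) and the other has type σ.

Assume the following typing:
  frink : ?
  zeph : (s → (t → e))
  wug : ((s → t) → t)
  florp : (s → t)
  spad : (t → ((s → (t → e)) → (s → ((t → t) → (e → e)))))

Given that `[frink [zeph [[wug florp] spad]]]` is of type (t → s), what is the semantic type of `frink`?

[frink [zeph [[wug florp] spad]]] must have type (t → s). The sister [zeph [[wug florp] spad]] has type (s → ((t → t) → (e → e))); that is not a function onto (t → s), so frink must be the functor, of type ((s → ((t → t) → (e → e))) → (t → s)).

((s → ((t → t) → (e → e))) → (t → s))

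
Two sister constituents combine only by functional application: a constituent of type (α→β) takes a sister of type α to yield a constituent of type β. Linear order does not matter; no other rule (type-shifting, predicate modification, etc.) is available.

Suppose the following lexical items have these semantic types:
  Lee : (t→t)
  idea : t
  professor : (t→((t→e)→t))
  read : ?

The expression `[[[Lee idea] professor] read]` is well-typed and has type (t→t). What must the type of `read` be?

(((t→e)→t)→(t→t))

[[[Lee idea] professor] read] is required to be (t→t). [[Lee idea] professor] : ((t→e)→t) cannot yield (t→t) as functor, so read : (((t→e)→t)→(t→t)).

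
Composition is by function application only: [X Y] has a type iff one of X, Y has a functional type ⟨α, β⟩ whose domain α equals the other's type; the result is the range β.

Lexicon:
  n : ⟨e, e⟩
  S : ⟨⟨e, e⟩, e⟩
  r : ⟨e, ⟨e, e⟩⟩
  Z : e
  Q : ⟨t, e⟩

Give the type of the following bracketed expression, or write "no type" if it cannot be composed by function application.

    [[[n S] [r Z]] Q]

[n S] — S of type ⟨⟨e, e⟩, e⟩ combines with n of type ⟨e, e⟩: type e.
[r Z] — r of type ⟨e, ⟨e, e⟩⟩ combines with Z of type e: type ⟨e, e⟩.
[[n S] [r Z]] — [r Z] of type ⟨e, e⟩ combines with [n S] of type e: type e.
[[[n S] [r Z]] Q]: e with ⟨t, e⟩ — neither is a function whose domain matches the other; composition fails here.

no type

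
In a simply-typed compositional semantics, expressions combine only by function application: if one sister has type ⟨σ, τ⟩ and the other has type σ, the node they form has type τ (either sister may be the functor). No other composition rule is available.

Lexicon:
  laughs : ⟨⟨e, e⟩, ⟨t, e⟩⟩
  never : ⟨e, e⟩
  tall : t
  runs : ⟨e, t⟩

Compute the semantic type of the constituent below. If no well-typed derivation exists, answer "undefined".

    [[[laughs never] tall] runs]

t

[laughs never]: ⟨⟨e, e⟩, ⟨t, e⟩⟩ applied to ⟨e, e⟩ yields ⟨t, e⟩.
[[laughs never] tall]: ⟨t, e⟩ applied to t yields e.
[[[laughs never] tall] runs]: ⟨e, t⟩ applied to e yields t.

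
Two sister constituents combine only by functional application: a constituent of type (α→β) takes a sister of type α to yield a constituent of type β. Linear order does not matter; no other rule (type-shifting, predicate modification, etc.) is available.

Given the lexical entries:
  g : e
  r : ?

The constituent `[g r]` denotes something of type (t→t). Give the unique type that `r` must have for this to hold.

For [g r] to have type (t→t) with g of type e, r must be the function: r : (e→(t→t)).

(e→(t→t))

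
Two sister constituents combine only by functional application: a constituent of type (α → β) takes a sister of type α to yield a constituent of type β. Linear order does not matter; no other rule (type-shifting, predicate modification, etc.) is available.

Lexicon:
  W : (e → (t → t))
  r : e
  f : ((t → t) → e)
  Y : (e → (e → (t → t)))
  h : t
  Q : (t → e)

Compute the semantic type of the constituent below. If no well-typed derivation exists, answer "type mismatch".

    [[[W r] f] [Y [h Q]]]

(t → t)

[W r] — W of type (e → (t → t)) combines with r of type e: type (t → t).
[[W r] f] — f of type ((t → t) → e) combines with [W r] of type (t → t): type e.
[h Q] — Q of type (t → e) combines with h of type t: type e.
[Y [h Q]] — Y of type (e → (e → (t → t))) combines with [h Q] of type e: type (e → (t → t)).
[[[W r] f] [Y [h Q]]] — [Y [h Q]] of type (e → (t → t)) combines with [[W r] f] of type e: type (t → t).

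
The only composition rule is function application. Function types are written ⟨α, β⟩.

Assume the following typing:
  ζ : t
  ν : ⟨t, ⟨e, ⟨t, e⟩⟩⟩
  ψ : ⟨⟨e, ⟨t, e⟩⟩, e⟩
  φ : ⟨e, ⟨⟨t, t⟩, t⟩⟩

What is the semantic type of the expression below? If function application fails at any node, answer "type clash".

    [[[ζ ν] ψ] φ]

[ζ ν]: ⟨t, ⟨e, ⟨t, e⟩⟩⟩ applied to t yields ⟨e, ⟨t, e⟩⟩.
[[ζ ν] ψ]: ⟨⟨e, ⟨t, e⟩⟩, e⟩ applied to ⟨e, ⟨t, e⟩⟩ yields e.
[[[ζ ν] ψ] φ]: ⟨e, ⟨⟨t, t⟩, t⟩⟩ applied to e yields ⟨⟨t, t⟩, t⟩.

⟨⟨t, t⟩, t⟩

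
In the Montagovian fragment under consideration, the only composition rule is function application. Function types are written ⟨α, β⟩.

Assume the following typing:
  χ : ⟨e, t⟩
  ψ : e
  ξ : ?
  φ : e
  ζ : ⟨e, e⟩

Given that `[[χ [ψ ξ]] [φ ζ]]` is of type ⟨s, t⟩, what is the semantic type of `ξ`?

⟨e, ⟨⟨e, t⟩, ⟨e, ⟨s, t⟩⟩⟩⟩

[[χ [ψ ξ]] [φ ζ]] must have type ⟨s, t⟩. The sister [φ ζ] has type e; that is not a function onto ⟨s, t⟩, so [χ [ψ ξ]] must be the functor, of type ⟨e, ⟨s, t⟩⟩.
[χ [ψ ξ]] must have type ⟨e, ⟨s, t⟩⟩. The sister χ has type ⟨e, t⟩; that is not a function onto ⟨e, ⟨s, t⟩⟩, so [ψ ξ] must be the functor, of type ⟨⟨e, t⟩, ⟨e, ⟨s, t⟩⟩⟩.
[ψ ξ] must have type ⟨⟨e, t⟩, ⟨e, ⟨s, t⟩⟩⟩. The sister ψ has type e; that is not a function onto ⟨⟨e, t⟩, ⟨e, ⟨s, t⟩⟩⟩, so ξ must be the functor, of type ⟨e, ⟨⟨e, t⟩, ⟨e, ⟨s, t⟩⟩⟩⟩.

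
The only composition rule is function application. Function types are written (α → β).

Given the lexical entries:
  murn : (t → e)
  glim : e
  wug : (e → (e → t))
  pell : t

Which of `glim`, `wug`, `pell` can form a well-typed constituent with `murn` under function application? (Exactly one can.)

glim : e — murn needs t; glim needs nothing (atomic); neither fits.
wug : (e → (e → t)) — murn needs t; wug needs e; neither fits.
pell — combines: murn : (t → e) takes pell : t as argument, giving e.

pell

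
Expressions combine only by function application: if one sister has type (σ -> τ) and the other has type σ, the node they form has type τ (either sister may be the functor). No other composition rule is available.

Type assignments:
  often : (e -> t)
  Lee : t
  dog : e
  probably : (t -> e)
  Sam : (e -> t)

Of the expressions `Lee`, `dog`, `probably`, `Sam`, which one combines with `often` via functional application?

dog

Lee : t — often needs e; Lee needs nothing (atomic); neither fits.
dog — combines: often : (e -> t) takes dog : e as argument, giving t.
probably : (t -> e) — often needs e; probably needs t; neither fits.
Sam : (e -> t) — often needs e; Sam needs e; neither fits.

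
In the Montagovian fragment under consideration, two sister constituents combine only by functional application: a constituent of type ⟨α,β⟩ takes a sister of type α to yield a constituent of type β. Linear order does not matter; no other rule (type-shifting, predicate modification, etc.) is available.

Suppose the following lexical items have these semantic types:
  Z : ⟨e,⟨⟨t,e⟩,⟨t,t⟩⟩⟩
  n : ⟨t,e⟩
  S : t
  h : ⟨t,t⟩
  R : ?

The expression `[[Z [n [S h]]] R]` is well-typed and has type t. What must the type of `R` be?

⟨⟨⟨t,e⟩,⟨t,t⟩⟩,t⟩

At [[Z [n [S h]]] R] (required: t): [Z [n [S h]]] is ⟨⟨t,e⟩,⟨t,t⟩⟩, which is not a function with range t; hence R is the functor — type ⟨⟨⟨t,e⟩,⟨t,t⟩⟩,t⟩.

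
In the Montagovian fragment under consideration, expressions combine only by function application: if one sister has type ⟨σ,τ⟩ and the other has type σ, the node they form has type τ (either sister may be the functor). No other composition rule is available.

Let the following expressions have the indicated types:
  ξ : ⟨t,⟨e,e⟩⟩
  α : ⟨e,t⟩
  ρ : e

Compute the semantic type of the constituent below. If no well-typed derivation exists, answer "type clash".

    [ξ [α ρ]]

[α ρ] — α of type ⟨e,t⟩ combines with ρ of type e: type t.
[ξ [α ρ]] — ξ of type ⟨t,⟨e,e⟩⟩ combines with [α ρ] of type t: type ⟨e,e⟩.

⟨e,e⟩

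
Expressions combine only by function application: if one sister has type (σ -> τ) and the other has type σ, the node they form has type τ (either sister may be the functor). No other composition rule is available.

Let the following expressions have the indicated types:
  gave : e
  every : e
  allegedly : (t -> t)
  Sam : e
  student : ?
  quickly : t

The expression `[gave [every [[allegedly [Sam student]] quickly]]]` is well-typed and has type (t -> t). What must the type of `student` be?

(e -> ((t -> t) -> (t -> (e -> (e -> (t -> t))))))

At [gave [every [[allegedly [Sam student]] quickly]]] (required: (t -> t)): gave is e, which is not a function with range (t -> t); hence [every [[allegedly [Sam student]] quickly]] is the functor — type (e -> (t -> t)).
At [every [[allegedly [Sam student]] quickly]] (required: (e -> (t -> t))): every is e, which is not a function with range (e -> (t -> t)); hence [[allegedly [Sam student]] quickly] is the functor — type (e -> (e -> (t -> t))).
At [[allegedly [Sam student]] quickly] (required: (e -> (e -> (t -> t)))): quickly is t, which is not a function with range (e -> (e -> (t -> t))); hence [allegedly [Sam student]] is the functor — type (t -> (e -> (e -> (t -> t)))).
At [allegedly [Sam student]] (required: (t -> (e -> (e -> (t -> t))))): allegedly is (t -> t), which is not a function with range (t -> (e -> (e -> (t -> t)))); hence [Sam student] is the functor — type ((t -> t) -> (t -> (e -> (e -> (t -> t))))).
At [Sam student] (required: ((t -> t) -> (t -> (e -> (e -> (t -> t)))))): Sam is e, which is not a function with range ((t -> t) -> (t -> (e -> (e -> (t -> t))))); hence student is the functor — type (e -> ((t -> t) -> (t -> (e -> (e -> (t -> t)))))).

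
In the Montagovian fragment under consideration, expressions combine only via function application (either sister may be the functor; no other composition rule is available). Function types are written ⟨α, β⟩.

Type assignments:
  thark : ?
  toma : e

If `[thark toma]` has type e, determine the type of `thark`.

⟨e, e⟩

At [thark toma] (required: e): toma is e, which is not a function with range e; hence thark is the functor — type ⟨e, e⟩.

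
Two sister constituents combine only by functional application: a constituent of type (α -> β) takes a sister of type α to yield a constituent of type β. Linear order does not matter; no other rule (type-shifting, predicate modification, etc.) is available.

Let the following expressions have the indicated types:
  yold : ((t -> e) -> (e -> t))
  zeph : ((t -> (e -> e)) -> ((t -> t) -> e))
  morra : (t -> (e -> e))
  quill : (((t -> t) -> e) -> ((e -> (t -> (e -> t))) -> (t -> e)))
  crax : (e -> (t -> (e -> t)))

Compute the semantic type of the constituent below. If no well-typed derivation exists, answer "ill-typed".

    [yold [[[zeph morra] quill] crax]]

[zeph morra]: functor zeph : ((t -> (e -> e)) -> ((t -> t) -> e)), argument morra : (t -> (e -> e)); result ((t -> t) -> e).
[[zeph morra] quill]: functor quill : (((t -> t) -> e) -> ((e -> (t -> (e -> t))) -> (t -> e))), argument [zeph morra] : ((t -> t) -> e); result ((e -> (t -> (e -> t))) -> (t -> e)).
[[[zeph morra] quill] crax]: functor [[zeph morra] quill] : ((e -> (t -> (e -> t))) -> (t -> e)), argument crax : (e -> (t -> (e -> t))); result (t -> e).
[yold [[[zeph morra] quill] crax]]: functor yold : ((t -> e) -> (e -> t)), argument [[[zeph morra] quill] crax] : (t -> e); result (e -> t).

(e -> t)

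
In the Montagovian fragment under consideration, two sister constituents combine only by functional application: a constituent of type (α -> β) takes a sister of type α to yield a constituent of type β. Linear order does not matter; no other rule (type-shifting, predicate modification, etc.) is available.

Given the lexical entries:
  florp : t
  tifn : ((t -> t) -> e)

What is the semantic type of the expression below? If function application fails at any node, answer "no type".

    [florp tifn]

no type

[florp tifn]: t with ((t -> t) -> e) — neither is a function whose domain matches the other; composition fails here.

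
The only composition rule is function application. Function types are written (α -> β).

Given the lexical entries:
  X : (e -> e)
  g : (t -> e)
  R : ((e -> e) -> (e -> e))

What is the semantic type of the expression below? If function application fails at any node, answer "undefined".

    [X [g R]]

undefined

[g R]: (t -> e) and ((e -> e) -> (e -> e)) cannot combine by function application — type clash.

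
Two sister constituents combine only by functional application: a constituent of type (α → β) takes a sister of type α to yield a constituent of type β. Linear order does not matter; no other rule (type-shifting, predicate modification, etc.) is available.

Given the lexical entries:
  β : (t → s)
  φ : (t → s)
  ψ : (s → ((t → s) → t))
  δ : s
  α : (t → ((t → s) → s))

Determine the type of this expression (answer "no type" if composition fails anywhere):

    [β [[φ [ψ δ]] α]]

[ψ δ]: functor ψ : (s → ((t → s) → t)), argument δ : s; result ((t → s) → t).
[φ [ψ δ]]: functor [ψ δ] : ((t → s) → t), argument φ : (t → s); result t.
[[φ [ψ δ]] α]: functor α : (t → ((t → s) → s)), argument [φ [ψ δ]] : t; result ((t → s) → s).
[β [[φ [ψ δ]] α]]: functor [[φ [ψ δ]] α] : ((t → s) → s), argument β : (t → s); result s.

s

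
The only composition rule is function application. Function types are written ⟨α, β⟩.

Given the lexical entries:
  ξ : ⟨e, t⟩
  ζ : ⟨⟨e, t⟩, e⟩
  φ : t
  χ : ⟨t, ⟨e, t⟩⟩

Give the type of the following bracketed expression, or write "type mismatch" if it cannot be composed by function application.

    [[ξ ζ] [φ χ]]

t

[ξ ζ]: ⟨⟨e, t⟩, e⟩ applied to ⟨e, t⟩ yields e.
[φ χ]: ⟨t, ⟨e, t⟩⟩ applied to t yields ⟨e, t⟩.
[[ξ ζ] [φ χ]]: ⟨e, t⟩ applied to e yields t.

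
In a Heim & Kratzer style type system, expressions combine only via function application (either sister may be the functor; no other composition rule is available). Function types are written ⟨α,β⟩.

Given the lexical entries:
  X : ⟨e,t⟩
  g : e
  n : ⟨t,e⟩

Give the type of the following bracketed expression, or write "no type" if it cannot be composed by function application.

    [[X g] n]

[X g] — X of type ⟨e,t⟩ combines with g of type e: type t.
[[X g] n] — n of type ⟨t,e⟩ combines with [X g] of type t: type e.

e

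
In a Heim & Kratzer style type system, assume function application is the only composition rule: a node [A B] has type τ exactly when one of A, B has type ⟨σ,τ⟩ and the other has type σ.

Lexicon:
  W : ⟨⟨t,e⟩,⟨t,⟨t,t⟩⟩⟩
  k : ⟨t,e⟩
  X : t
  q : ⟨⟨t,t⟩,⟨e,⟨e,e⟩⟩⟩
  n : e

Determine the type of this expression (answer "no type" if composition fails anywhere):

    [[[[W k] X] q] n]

⟨e,e⟩

[W k]: W is ⟨⟨t,e⟩,⟨t,⟨t,t⟩⟩⟩, k is ⟨t,e⟩; result ⟨t,⟨t,t⟩⟩.
[[W k] X]: [W k] is ⟨t,⟨t,t⟩⟩, X is t; result ⟨t,t⟩.
[[[W k] X] q]: q is ⟨⟨t,t⟩,⟨e,⟨e,e⟩⟩⟩, [[W k] X] is ⟨t,t⟩; result ⟨e,⟨e,e⟩⟩.
[[[[W k] X] q] n]: [[[W k] X] q] is ⟨e,⟨e,e⟩⟩, n is e; result ⟨e,e⟩.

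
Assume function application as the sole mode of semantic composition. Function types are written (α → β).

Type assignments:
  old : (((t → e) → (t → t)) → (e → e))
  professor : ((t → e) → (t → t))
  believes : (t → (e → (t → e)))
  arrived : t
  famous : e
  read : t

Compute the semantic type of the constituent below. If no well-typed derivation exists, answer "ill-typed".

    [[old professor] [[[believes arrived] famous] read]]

e

[old professor]: old is (((t → e) → (t → t)) → (e → e)), professor is ((t → e) → (t → t)); result (e → e).
[believes arrived]: believes is (t → (e → (t → e))), arrived is t; result (e → (t → e)).
[[believes arrived] famous]: [believes arrived] is (e → (t → e)), famous is e; result (t → e).
[[[believes arrived] famous] read]: [[believes arrived] famous] is (t → e), read is t; result e.
[[old professor] [[[believes arrived] famous] read]]: [old professor] is (e → e), [[[believes arrived] famous] read] is e; result e.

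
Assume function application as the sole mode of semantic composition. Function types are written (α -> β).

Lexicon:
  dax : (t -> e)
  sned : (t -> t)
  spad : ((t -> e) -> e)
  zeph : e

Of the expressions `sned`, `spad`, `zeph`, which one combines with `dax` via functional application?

sned : (t -> t) — neither side's domain matches the other.
spad — combines: spad : ((t -> e) -> e) takes dax : (t -> e) as argument, giving e.
zeph : e — neither side's domain matches the other.

spad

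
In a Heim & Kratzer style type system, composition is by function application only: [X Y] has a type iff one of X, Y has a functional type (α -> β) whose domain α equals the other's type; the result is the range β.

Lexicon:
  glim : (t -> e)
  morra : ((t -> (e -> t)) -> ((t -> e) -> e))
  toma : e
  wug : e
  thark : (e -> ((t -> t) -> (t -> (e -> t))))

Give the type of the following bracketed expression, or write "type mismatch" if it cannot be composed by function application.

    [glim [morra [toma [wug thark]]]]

[wug thark]: functor thark : (e -> ((t -> t) -> (t -> (e -> t)))), argument wug : e; result ((t -> t) -> (t -> (e -> t))).
At [toma [wug thark]]: neither e nor ((t -> t) -> (t -> (e -> t))) can take the other as argument; the node is ill-typed.

type mismatch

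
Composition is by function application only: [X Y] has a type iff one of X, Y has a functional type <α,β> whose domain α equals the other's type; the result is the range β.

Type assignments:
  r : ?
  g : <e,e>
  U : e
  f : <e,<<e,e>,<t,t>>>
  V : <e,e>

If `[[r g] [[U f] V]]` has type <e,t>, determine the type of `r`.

<<e,e>,<<t,t>,<e,t>>>

For [[r g] [[U f] V]] to have type <e,t> with [[U f] V] of type <t,t>, [r g] must be the function: [r g] : <<t,t>,<e,t>>.
For [r g] to have type <<t,t>,<e,t>> with g of type <e,e>, r must be the function: r : <<e,e>,<<t,t>,<e,t>>>.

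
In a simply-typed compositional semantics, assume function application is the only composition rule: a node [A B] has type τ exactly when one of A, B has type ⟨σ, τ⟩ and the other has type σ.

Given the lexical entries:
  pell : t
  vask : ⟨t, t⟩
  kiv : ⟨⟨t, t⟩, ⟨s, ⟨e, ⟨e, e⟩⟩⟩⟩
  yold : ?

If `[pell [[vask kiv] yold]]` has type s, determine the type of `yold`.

⟨⟨s, ⟨e, ⟨e, e⟩⟩⟩, ⟨t, s⟩⟩

For [pell [[vask kiv] yold]] to have type s with pell of type t, [[vask kiv] yold] must be the function: [[vask kiv] yold] : ⟨t, s⟩.
For [[vask kiv] yold] to have type ⟨t, s⟩ with [vask kiv] of type ⟨s, ⟨e, ⟨e, e⟩⟩⟩, yold must be the function: yold : ⟨⟨s, ⟨e, ⟨e, e⟩⟩⟩, ⟨t, s⟩⟩.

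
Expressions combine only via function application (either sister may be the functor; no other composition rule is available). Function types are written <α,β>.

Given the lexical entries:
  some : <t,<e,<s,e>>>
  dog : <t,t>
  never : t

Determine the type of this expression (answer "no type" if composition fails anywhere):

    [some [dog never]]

<e,<s,e>>

[dog never] — dog of type <t,t> combines with never of type t: type t.
[some [dog never]] — some of type <t,<e,<s,e>>> combines with [dog never] of type t: type <e,<s,e>>.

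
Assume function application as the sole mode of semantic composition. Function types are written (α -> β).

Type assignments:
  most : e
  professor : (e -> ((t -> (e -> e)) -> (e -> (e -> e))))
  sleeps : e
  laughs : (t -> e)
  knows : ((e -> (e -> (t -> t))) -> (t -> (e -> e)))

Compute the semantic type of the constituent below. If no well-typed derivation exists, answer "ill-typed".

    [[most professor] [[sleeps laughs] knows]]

[most professor]: functor professor : (e -> ((t -> (e -> e)) -> (e -> (e -> e)))), argument most : e; result ((t -> (e -> e)) -> (e -> (e -> e))).
At [sleeps laughs]: neither e nor (t -> e) can take the other as argument; the node is ill-typed.

ill-typed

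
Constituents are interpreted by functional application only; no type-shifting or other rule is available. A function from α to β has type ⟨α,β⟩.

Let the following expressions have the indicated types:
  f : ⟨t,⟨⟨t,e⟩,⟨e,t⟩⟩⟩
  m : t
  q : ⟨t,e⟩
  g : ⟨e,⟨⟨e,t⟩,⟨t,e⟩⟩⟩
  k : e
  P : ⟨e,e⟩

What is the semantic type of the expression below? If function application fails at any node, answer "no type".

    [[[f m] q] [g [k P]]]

⟨t,e⟩

[f m]: f is ⟨t,⟨⟨t,e⟩,⟨e,t⟩⟩⟩, m is t; result ⟨⟨t,e⟩,⟨e,t⟩⟩.
[[f m] q]: [f m] is ⟨⟨t,e⟩,⟨e,t⟩⟩, q is ⟨t,e⟩; result ⟨e,t⟩.
[k P]: P is ⟨e,e⟩, k is e; result e.
[g [k P]]: g is ⟨e,⟨⟨e,t⟩,⟨t,e⟩⟩⟩, [k P] is e; result ⟨⟨e,t⟩,⟨t,e⟩⟩.
[[[f m] q] [g [k P]]]: [g [k P]] is ⟨⟨e,t⟩,⟨t,e⟩⟩, [[f m] q] is ⟨e,t⟩; result ⟨t,e⟩.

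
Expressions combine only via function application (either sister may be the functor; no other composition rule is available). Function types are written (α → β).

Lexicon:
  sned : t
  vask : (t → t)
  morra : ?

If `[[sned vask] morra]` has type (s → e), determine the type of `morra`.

(t → (s → e))

For [[sned vask] morra] to have type (s → e) with [sned vask] of type t, morra must be the function: morra : (t → (s → e)).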